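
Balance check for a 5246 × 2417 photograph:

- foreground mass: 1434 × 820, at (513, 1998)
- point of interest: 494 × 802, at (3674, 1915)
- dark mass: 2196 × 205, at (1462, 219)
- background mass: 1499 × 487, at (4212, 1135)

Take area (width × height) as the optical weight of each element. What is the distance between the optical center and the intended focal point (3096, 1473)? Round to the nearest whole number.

Areas → weights: foreground mass 1434·820 = 1175880, point of interest 494·802 = 396188, dark mass 2196·205 = 450180, background mass 1499·487 = 730013; Σw = 2752261.
x-moment: 1175880·513 + 396188·3674 + 450180·1462 + 730013·4212 = 5791799068; centroid 5791799068/2752261 ≈ 2104.38.
y-moment: 1175880·1998 + 396188·1915 + 450180·219 + 730013·1135 = 4035262435; centroid 4035262435/2752261 ≈ 1466.16.
Relative to (3096, 1473): Δ = (-991.62, -6.84); |Δ| = √(-991.62² + -6.84²) ≈ 991.65.

≈ 992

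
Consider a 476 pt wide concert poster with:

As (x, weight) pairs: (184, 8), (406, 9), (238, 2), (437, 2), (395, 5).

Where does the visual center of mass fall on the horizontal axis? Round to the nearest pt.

Σw = 8 + 9 + 2 + 2 + 5 = 26.
x: (8·184 + 9·406 + 2·238 + 2·437 + 5·395) / 26 = 8451 / 26 ≈ 325.04

x ≈ 325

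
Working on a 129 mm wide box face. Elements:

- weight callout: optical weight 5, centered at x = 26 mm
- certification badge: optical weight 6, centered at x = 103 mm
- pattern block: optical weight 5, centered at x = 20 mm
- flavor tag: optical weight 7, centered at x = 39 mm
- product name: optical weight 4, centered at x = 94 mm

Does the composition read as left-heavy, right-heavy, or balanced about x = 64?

Total weight = 5 + 6 + 5 + 7 + 4 = 27.
x-moment: 5·26 + 6·103 + 5·20 + 7·39 + 4·94 = 1497; centroid 1497/27 ≈ 55.44.
Since 55.4 is left of 64, the composition reads left-heavy.

left-heavy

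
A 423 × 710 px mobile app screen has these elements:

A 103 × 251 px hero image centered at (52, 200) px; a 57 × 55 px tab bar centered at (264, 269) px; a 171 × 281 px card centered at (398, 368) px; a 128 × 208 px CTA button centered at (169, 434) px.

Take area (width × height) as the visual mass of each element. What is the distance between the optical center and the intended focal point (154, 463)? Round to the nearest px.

Areas → weights: hero image 103·251 = 25853, tab bar 57·55 = 3135, card 171·281 = 48051, CTA button 128·208 = 26624; Σw = 103663.
x-moment: 25853·52 + 3135·264 + 48051·398 + 26624·169 = 25795750; centroid 25795750/103663 ≈ 248.84.
y-moment: 25853·200 + 3135·269 + 48051·368 + 26624·434 = 35251499; centroid 35251499/103663 ≈ 340.06.
Offset from (154, 463): Δx ≈ 94.84, Δy ≈ -122.94; distance = √(Δx² + Δy²) ≈ 155.27.

≈ 155 px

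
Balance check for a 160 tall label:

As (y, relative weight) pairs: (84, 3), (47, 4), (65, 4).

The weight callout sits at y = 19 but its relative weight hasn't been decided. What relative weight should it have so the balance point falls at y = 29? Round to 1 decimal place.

w ≈ 38.1

Fixed elements: Σw = 3 + 4 + 4 = 11, Σw·y = 3·84 + 4·47 + 4·65 = 700.
For the centroid to hit 29: (700 + w·19) / (11 + w) = 29.
Solving: w = (29·11 − 700) / (19 − 29) = -381 / -10 ≈ 38.10.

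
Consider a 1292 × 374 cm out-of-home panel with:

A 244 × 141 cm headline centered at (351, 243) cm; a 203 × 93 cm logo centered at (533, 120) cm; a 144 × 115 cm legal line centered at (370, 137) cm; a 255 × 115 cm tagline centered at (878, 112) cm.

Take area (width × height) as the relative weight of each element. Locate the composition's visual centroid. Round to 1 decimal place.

(544.7, 163.1)

Taking area as weight: headline 244·141 = 34404, logo 203·93 = 18879, legal line 144·115 = 16560, tagline 255·115 = 29325. Sum 99168.
x: (34404·351 + 18879·533 + 16560·370 + 29325·878) / 99168 = 54012861 / 99168 ≈ 544.66
y: (34404·243 + 18879·120 + 16560·137 + 29325·112) / 99168 = 16178772 / 99168 ≈ 163.15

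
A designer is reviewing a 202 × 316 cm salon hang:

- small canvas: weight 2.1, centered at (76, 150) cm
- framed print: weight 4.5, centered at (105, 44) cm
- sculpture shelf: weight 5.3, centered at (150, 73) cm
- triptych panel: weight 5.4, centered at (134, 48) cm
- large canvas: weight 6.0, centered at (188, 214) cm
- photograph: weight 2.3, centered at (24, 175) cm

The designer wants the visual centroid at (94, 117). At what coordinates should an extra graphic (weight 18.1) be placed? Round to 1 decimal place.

(42.8, 125.3)

With the extra graphic, Σw becomes 2.1 + 4.5 + 5.3 + 5.4 + 6.0 + 2.3 + 18.1 = 43.7.
Along x: (3333.9 + 18.1·x) / 43.7 = 94 (existing moment 2.1·76 + 4.5·105 + 5.3·150 + 5.4·134 + 6.0·188 + 2.3·24 = 3333.9) ⇒ x = (4107.8 − 3333.9) / 18.1 ≈ 42.76.
Along y: (2845.6 + 18.1·y) / 43.7 = 117 (existing moment 2.1·150 + 4.5·44 + 5.3·73 + 5.4·48 + 6.0·214 + 2.3·175 = 2845.6) ⇒ y = (5112.9 − 2845.6) / 18.1 ≈ 125.27.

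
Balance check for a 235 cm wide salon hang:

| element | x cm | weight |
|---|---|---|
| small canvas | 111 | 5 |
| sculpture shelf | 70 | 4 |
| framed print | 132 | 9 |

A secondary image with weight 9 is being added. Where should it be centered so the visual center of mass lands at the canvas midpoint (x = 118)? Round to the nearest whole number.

x ≈ 129

After adding the secondary image, total weight = 5 + 4 + 9 + 9 = 27.
x: target moment 27×118 = 3186; current 5·111 + 4·70 + 9·132 = 2023; the secondary image supplies 1163, so x = 1163/9 ≈ 129.22.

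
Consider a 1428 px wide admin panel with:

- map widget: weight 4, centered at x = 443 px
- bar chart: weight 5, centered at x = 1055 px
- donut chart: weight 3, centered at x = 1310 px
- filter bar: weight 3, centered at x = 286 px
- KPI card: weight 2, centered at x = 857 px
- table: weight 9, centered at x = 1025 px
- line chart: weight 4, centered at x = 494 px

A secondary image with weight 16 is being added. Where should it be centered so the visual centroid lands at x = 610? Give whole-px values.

x ≈ 207

With the secondary image, Σw becomes 4 + 5 + 3 + 3 + 2 + 9 + 4 + 16 = 46.
x: need Σw·x = 46·610 = 28060. Existing = 4·443 + 5·1055 + 3·1310 + 3·286 + 2·857 + 9·1025 + 4·494 = 24750. Remainder 3310 / 16 ≈ 206.88.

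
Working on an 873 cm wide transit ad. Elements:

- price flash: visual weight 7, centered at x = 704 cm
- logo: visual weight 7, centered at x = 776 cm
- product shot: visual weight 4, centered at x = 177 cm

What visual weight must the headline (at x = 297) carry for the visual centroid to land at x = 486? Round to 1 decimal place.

w ≈ 12.3

Known weights sum to 7 + 7 + 4 = 18; their moment is 7·704 + 7·776 + 4·177 = 11068.
Set Σw·x/Σw = 486: (11068 + 297w) = 486·(18 + w).
Solving: w = (486·18 − 11068) / (297 − 486) = -2320 / -189 ≈ 12.28.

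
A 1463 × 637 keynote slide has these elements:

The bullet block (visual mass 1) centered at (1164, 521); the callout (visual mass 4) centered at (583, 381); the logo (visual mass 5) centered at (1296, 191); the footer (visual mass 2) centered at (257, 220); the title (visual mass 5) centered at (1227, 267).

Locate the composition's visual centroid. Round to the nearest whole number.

(978, 281)

Weights sum to 1 + 4 + 5 + 2 + 5 = 17.
Σw·x = 1·1164 + 4·583 + 5·1296 + 2·257 + 5·1227 = 16625, so x̄ = 16625/17 ≈ 977.94.
Σw·y = 1·521 + 4·381 + 5·191 + 2·220 + 5·267 = 4775, so ȳ = 4775/17 ≈ 280.88.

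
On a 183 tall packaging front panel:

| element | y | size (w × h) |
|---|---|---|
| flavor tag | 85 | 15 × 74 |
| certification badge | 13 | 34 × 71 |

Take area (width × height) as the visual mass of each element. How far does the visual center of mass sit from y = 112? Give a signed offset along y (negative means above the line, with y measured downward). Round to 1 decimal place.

Taking area as weight: flavor tag 15·74 = 1110, certification badge 34·71 = 2414. Sum 3524.
Σw·y = 1110·85 + 2414·13 = 125732, so ȳ = 125732/3524 ≈ 35.68.
Difference: 35.68 − 112 ≈ -76.32.

≈ -76.3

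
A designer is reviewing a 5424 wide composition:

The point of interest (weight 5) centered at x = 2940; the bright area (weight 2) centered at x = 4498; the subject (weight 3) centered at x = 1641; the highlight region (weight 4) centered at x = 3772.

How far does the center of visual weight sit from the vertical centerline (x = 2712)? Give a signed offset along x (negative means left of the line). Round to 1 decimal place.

≈ 409.9

Weights sum to 5 + 2 + 3 + 4 = 14.
Σw·x = 5·2940 + 2·4498 + 3·1641 + 4·3772 = 43707, so x̄ = 43707/14 ≈ 3121.93.
Against x = 2712, that's 3121.93 − 2712 = 409.93.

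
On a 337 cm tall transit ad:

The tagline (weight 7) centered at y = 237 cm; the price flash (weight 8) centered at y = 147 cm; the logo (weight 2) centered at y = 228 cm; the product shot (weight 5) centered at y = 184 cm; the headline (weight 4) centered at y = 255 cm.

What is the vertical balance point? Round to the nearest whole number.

Total weight = 7 + 8 + 2 + 5 + 4 = 26.
Σw·y = 7·237 + 8·147 + 2·228 + 5·184 + 4·255 = 5231, so ȳ = 5231/26 ≈ 201.19.

y ≈ 201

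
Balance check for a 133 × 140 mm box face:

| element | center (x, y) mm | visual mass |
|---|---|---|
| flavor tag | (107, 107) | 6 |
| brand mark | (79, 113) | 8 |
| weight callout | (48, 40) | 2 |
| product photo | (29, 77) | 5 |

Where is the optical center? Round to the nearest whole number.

Σw = 6 + 8 + 2 + 5 = 21.
x: (6·107 + 8·79 + 2·48 + 5·29) / 21 = 1515 / 21 ≈ 72.14
y: (6·107 + 8·113 + 2·40 + 5·77) / 21 = 2011 / 21 ≈ 95.76

(72, 96)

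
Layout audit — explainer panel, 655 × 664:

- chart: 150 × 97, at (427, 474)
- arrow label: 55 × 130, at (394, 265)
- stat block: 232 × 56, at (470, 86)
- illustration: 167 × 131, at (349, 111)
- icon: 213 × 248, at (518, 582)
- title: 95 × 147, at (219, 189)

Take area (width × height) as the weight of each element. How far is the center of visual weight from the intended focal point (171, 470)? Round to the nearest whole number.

≈ 279

Areas: chart 150·97 = 14550, arrow label 55·130 = 7150, stat block 232·56 = 12992, illustration 167·131 = 21877, icon 213·248 = 52824, title 95·147 = 13965. Total weight = 123358.
x: moment 53192430 / weight 123358 ≈ 431.20
Σw·y = 45720062; ȳ = 45720062/123358 ≈ 370.63.
From (171, 470): dx = 260.20, dy = -99.37, so the distance is √(dx²+dy²) ≈ 278.53.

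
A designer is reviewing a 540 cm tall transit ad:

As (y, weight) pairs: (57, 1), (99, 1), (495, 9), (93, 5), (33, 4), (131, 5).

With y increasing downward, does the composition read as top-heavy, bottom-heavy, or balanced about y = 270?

Σw = 1 + 1 + 9 + 5 + 4 + 5 = 25.
Σw·y = 5863; ȳ = 5863/25 ≈ 234.52.
Since 234.5 is above (smaller y than) 270, the composition reads top-heavy.

top-heavy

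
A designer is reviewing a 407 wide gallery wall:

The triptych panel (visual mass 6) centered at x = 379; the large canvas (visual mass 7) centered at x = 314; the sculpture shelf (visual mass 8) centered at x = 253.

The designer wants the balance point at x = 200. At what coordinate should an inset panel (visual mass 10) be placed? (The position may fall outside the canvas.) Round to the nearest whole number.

x ≈ -30

With the inset panel, Σw becomes 6 + 7 + 8 + 10 = 31.
x: need Σw·x = 31·200 = 6200. Existing = 6·379 + 7·314 + 8·253 = 6496. Remainder -296 / 10 ≈ -29.60.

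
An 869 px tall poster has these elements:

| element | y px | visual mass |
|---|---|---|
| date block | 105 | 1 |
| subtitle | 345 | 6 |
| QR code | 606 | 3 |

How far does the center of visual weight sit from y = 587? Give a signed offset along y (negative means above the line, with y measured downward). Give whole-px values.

Σw = 1 + 6 + 3 = 10.
Σw·y = 1·105 + 6·345 + 3·606 = 3993, so ȳ = 3993/10 ≈ 399.30.
Offset from y = 587: 399.30 − 587 ≈ -187.70.

≈ -188 px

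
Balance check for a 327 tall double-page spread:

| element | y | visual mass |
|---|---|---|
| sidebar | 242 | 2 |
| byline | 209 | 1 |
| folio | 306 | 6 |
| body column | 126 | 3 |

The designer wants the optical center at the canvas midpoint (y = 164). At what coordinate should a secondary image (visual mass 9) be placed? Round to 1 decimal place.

New total weight: (2 + 1 + 6 + 3) + 9 = 21.
y: target moment 21×164 = 3444; current 2·242 + 1·209 + 6·306 + 3·126 = 2907; the secondary image supplies 537, so y = 537/9 ≈ 59.67.

y ≈ 59.7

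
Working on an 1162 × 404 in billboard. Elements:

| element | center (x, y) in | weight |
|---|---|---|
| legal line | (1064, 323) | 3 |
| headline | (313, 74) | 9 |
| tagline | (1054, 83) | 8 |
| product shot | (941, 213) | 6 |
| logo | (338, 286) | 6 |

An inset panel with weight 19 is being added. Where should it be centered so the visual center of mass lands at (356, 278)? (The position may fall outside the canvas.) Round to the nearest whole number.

New total weight: (3 + 9 + 8 + 6 + 6) + 19 = 51.
Along x: (22115 + 19·x) / 51 = 356 (existing moment 3·1064 + 9·313 + 8·1054 + 6·941 + 6·338 = 22115) ⇒ x = (18156 − 22115) / 19 ≈ -208.37.
Along y: (5293 + 19·y) / 51 = 278 (existing moment 3·323 + 9·74 + 8·83 + 6·213 + 6·286 = 5293) ⇒ y = (14178 − 5293) / 19 ≈ 467.63.

(-208, 468)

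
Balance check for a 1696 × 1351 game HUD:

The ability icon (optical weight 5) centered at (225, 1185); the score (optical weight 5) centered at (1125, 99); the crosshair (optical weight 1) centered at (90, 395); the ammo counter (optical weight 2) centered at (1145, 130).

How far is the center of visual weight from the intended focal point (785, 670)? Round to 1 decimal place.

Σw = 5 + 5 + 1 + 2 = 13.
Σw·x = 5·225 + 5·1125 + 1·90 + 2·1145 = 9130, so x̄ = 9130/13 ≈ 702.31.
Σw·y = 5·1185 + 5·99 + 1·395 + 2·130 = 7075, so ȳ = 7075/13 ≈ 544.23.
Relative to (785, 670): Δ = (-82.69, -125.77); |Δ| = √(-82.69² + -125.77²) ≈ 150.52.

≈ 150.5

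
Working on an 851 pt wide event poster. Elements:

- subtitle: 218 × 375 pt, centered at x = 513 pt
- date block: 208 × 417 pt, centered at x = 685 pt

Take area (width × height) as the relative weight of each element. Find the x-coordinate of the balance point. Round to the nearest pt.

x ≈ 602

Taking area as weight: subtitle 218·375 = 81750, date block 208·417 = 86736. Sum 168486.
x: (81750·513 + 86736·685) / 168486 = 101351910 / 168486 ≈ 601.54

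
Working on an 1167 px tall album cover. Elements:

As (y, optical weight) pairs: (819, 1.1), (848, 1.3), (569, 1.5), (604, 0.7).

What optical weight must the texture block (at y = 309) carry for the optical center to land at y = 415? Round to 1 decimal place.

w ≈ 12.9

Fixed elements: Σw = 1.1 + 1.3 + 1.5 + 0.7 = 4.6, Σw·y = 1.1·819 + 1.3·848 + 1.5·569 + 0.7·604 = 3279.6.
Set Σw·y/Σw = 415: (3279.6 + 309w) = 415·(4.6 + w).
Solving: w = (415·4.6 − 3279.6) / (309 − 415) = -1370.6 / -106 ≈ 12.93.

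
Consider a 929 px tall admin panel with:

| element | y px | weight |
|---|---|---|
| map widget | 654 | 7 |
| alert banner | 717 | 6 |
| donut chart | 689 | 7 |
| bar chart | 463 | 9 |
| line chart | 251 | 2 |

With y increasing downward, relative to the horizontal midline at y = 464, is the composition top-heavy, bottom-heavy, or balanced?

Total weight = 7 + 6 + 7 + 9 + 2 = 31.
y-moment: 7·654 + 6·717 + 7·689 + 9·463 + 2·251 = 18372; centroid 18372/31 ≈ 592.65.
592.6 vs midline 464 → bottom-heavy.

bottom-heavy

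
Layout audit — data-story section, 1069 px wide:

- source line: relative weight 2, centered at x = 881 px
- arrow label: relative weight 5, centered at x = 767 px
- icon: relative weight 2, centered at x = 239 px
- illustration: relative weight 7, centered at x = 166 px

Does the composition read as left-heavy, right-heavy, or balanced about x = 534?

Σw = 2 + 5 + 2 + 7 = 16.
Σw·x = 2·881 + 5·767 + 2·239 + 7·166 = 7237, so x̄ = 7237/16 ≈ 452.31.
452.3 lies left of the midline 534, so the layout is left-heavy.

left-heavy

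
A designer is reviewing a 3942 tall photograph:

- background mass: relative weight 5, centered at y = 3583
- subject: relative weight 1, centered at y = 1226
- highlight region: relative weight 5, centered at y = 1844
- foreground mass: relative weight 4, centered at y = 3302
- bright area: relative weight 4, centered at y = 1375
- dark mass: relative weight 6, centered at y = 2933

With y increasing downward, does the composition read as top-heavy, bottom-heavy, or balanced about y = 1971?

bottom-heavy

Σw = 5 + 1 + 5 + 4 + 4 + 6 = 25.
Σw·y = 5·3583 + 1·1226 + 5·1844 + 4·3302 + 4·1375 + 6·2933 = 64667, so ȳ = 64667/25 ≈ 2586.68.
2586.7 vs midline 1971 → bottom-heavy.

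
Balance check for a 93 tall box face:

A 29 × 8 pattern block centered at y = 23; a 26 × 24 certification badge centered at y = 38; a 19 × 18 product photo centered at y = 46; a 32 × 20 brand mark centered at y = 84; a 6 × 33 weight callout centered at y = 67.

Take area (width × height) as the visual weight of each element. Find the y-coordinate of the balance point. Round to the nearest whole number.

y ≈ 55

Taking area as weight: pattern block 29·8 = 232, certification badge 26·24 = 624, product photo 19·18 = 342, brand mark 32·20 = 640, weight callout 6·33 = 198. Sum 2036.
Σw·y = 232·23 + 624·38 + 342·46 + 640·84 + 198·67 = 111806, so ȳ = 111806/2036 ≈ 54.91.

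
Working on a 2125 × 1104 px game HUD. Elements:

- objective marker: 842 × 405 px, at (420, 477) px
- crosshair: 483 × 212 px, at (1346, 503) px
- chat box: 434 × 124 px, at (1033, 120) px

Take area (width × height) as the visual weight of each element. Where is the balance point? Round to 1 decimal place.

(677.0, 443.7)

Taking area as weight: objective marker 842·405 = 341010, crosshair 483·212 = 102396, chat box 434·124 = 53816. Sum 497222.
x-moment: 341010·420 + 102396·1346 + 53816·1033 = 336641144; centroid 336641144/497222 ≈ 677.04.
y-moment: 341010·477 + 102396·503 + 53816·120 = 220624878; centroid 220624878/497222 ≈ 443.72.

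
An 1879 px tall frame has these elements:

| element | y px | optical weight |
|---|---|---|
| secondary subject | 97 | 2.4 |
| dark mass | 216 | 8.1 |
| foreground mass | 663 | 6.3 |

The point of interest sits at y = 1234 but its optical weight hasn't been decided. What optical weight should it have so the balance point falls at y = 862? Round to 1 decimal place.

Existing Σw = 16.8 (2.4 + 8.1 + 6.3); existing moment 2.4·97 + 8.1·216 + 6.3·663 = 6159.3.
Set Σw·y/Σw = 862: (6159.3 + 1234w) = 862·(16.8 + w).
Solving: w = (862·16.8 − 6159.3) / (1234 − 862) = 8322.3 / 372 ≈ 22.37.

w ≈ 22.4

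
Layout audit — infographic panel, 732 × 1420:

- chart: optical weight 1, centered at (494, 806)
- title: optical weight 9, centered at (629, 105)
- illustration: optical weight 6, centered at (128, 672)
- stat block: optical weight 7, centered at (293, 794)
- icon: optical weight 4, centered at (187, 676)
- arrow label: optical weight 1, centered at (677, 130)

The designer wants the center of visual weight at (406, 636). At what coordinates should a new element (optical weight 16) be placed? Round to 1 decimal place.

(466.6, 863.1)

After adding the new element, total weight = 1 + 9 + 6 + 7 + 4 + 1 + 16 = 44.
x: target moment 44×406 = 17864; current 1·494 + 9·629 + 6·128 + 7·293 + 4·187 + 1·677 = 10399; the new element supplies 7465, so x = 7465/16 ≈ 466.56.
y: target moment 44×636 = 27984; current 1·806 + 9·105 + 6·672 + 7·794 + 4·676 + 1·130 = 14175; the new element supplies 13809, so y = 13809/16 ≈ 863.06.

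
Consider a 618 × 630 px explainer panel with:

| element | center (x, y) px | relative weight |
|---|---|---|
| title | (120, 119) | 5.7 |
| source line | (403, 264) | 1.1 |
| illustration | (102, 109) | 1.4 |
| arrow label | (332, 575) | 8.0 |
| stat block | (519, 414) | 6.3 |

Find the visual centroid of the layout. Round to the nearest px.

(320, 370)

Weights sum to 5.7 + 1.1 + 1.4 + 8.0 + 6.3 = 22.5.
x-moment: 5.7·120 + 1.1·403 + 1.4·102 + 8.0·332 + 6.3·519 = 7195.8; centroid 7195.8/22.5 ≈ 319.81.
y-moment: 5.7·119 + 1.1·264 + 1.4·109 + 8.0·575 + 6.3·414 = 8329.5; centroid 8329.5/22.5 ≈ 370.20.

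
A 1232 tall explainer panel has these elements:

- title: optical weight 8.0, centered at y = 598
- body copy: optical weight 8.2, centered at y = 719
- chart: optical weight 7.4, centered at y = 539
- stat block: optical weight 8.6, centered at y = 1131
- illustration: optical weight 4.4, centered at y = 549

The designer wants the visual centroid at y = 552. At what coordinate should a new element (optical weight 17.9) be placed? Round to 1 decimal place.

With the new element, Σw becomes 8.0 + 8.2 + 7.4 + 8.6 + 4.4 + 17.9 = 54.5.
y: target moment 54.5×552 = 30084.0; current 8.0·598 + 8.2·719 + 7.4·539 + 8.6·1131 + 4.4·549 = 26810.6; the new element supplies 3273.4, so y = 3273.4/17.9 ≈ 182.87.

y ≈ 182.9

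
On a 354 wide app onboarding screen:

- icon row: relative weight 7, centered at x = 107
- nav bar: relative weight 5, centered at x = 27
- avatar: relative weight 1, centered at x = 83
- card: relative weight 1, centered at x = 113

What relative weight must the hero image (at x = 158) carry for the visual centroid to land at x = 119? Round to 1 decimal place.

w ≈ 15.0

Fixed elements: Σw = 7 + 5 + 1 + 1 = 14, Σw·x = 7·107 + 5·27 + 1·83 + 1·113 = 1080.
Set Σw·x/Σw = 119: (1080 + 158w) = 119·(14 + w).
Rearranging, w·(158 − 119) = 119·14 − 1080 = 586, so w ≈ 586/39 = 15.03.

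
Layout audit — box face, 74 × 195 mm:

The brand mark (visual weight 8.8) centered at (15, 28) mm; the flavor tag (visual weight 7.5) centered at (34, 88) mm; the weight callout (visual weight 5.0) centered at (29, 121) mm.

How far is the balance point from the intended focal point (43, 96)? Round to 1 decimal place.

≈ 30.9 mm

Total weight = 8.8 + 7.5 + 5.0 = 21.3.
x: (8.8·15 + 7.5·34 + 5.0·29) / 21.3 = 532.0 / 21.3 ≈ 24.98
y: (8.8·28 + 7.5·88 + 5.0·121) / 21.3 = 1511.4 / 21.3 ≈ 70.96
Offset from (43, 96): Δx ≈ -18.02, Δy ≈ -25.04; distance = √(Δx² + Δy²) ≈ 30.85.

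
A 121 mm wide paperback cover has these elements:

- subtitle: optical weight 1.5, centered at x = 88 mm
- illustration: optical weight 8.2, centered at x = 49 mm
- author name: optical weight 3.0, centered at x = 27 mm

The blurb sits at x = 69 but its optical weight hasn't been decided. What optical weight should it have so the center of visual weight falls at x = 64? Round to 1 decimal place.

Existing Σw = 12.7 (1.5 + 8.2 + 3.0); existing moment 1.5·88 + 8.2·49 + 3.0·27 = 614.8.
Balance at x = 64 requires (614.8 + w·69) / (12.7 + w) = 64.
Rearranging, w·(69 − 64) = 64·12.7 − 614.8 = 198.0, so w ≈ 198.0/5 = 39.60.

w ≈ 39.6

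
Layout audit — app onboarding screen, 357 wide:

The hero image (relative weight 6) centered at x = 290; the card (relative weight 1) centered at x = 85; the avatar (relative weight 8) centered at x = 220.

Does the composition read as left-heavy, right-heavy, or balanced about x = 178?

right-heavy

Total weight = 6 + 1 + 8 = 15.
Σw·x = 6·290 + 1·85 + 8·220 = 3585, so x̄ = 3585/15 ≈ 239.00.
239.0 vs midline 178 → right-heavy.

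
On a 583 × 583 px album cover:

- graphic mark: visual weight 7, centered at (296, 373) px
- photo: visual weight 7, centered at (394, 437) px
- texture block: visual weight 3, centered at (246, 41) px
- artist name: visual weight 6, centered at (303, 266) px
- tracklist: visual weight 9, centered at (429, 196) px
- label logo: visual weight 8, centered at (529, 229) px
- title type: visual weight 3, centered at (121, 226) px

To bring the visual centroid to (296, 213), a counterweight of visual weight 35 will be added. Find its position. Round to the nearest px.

(207, 141)

New total weight: (7 + 7 + 3 + 6 + 9 + 8 + 3) + 35 = 78.
x: need Σw·x = 78·296 = 23088. Existing = 7·296 + 7·394 + 3·246 + 6·303 + 9·429 + 8·529 + 3·121 = 15842. Remainder 7246 / 35 ≈ 207.03.
y: need Σw·y = 78·213 = 16614. Existing = 7·373 + 7·437 + 3·41 + 6·266 + 9·196 + 8·229 + 3·226 = 11663. Remainder 4951 / 35 ≈ 141.46.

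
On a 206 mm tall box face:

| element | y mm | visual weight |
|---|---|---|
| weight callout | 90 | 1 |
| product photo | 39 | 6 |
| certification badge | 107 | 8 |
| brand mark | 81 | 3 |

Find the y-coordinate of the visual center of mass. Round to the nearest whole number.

Total weight = 1 + 6 + 8 + 3 = 18.
Σw·y = 1·90 + 6·39 + 8·107 + 3·81 = 1423, so ȳ = 1423/18 ≈ 79.06.

y ≈ 79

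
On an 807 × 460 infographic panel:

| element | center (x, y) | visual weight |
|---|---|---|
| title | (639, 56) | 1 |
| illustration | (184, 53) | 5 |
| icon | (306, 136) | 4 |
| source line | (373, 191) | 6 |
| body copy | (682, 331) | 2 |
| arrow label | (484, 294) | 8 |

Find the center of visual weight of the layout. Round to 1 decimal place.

(394.5, 193.3)

Σw = 1 + 5 + 4 + 6 + 2 + 8 = 26.
x: moment 10257 / weight 26 ≈ 394.50
Σw·y = 5025; ȳ = 5025/26 ≈ 193.27.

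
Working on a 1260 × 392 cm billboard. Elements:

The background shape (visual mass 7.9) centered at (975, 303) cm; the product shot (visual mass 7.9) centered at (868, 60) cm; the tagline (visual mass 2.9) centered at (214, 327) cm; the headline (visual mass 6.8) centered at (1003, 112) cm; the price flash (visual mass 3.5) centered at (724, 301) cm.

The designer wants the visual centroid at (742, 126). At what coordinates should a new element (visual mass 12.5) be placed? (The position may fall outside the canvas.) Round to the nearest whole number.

(501, -32)

New total weight: (7.9 + 7.9 + 2.9 + 6.8 + 3.5) + 12.5 = 41.5.
Along x: (24534.7 + 12.5·x) / 41.5 = 742 (existing moment 7.9·975 + 7.9·868 + 2.9·214 + 6.8·1003 + 3.5·724 = 24534.7) ⇒ x = (30793.0 − 24534.7) / 12.5 ≈ 500.66.
Along y: (5631.1 + 12.5·y) / 41.5 = 126 (existing moment 7.9·303 + 7.9·60 + 2.9·327 + 6.8·112 + 3.5·301 = 5631.1) ⇒ y = (5229.0 − 5631.1) / 12.5 ≈ -32.17.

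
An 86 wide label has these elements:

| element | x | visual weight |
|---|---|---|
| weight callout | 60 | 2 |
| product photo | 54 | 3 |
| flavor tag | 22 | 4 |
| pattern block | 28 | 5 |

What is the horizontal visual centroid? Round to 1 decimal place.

x ≈ 36.4

Σw = 2 + 3 + 4 + 5 = 14.
x: (2·60 + 3·54 + 4·22 + 5·28) / 14 = 510 / 14 ≈ 36.43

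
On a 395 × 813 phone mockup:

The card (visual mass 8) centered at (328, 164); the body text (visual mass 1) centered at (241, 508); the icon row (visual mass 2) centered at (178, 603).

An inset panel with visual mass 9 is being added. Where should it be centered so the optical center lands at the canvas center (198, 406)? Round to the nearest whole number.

With the inset panel, Σw becomes 8 + 1 + 2 + 9 = 20.
Along x: (3221 + 9·x) / 20 = 198 (existing moment 8·328 + 1·241 + 2·178 = 3221) ⇒ x = (3960 − 3221) / 9 ≈ 82.11.
Along y: (3026 + 9·y) / 20 = 406 (existing moment 8·164 + 1·508 + 2·603 = 3026) ⇒ y = (8120 − 3026) / 9 ≈ 566.00.

(82, 566)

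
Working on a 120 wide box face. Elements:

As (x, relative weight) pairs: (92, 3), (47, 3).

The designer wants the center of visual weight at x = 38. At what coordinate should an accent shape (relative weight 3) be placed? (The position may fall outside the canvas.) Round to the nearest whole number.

After adding the accent shape, total weight = 3 + 3 + 3 = 9.
x: need Σw·x = 9·38 = 342. Existing = 3·92 + 3·47 = 417. Remainder -75 / 3 ≈ -25.00.

x ≈ -25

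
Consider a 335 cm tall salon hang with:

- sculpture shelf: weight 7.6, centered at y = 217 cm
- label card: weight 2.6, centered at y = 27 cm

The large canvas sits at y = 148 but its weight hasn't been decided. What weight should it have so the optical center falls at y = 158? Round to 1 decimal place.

w ≈ 10.8

Known weights sum to 7.6 + 2.6 = 10.2; their moment is 7.6·217 + 2.6·27 = 1719.4.
Balance at y = 158 requires (1719.4 + w·148) / (10.2 + w) = 158.
Solving: w = (158·10.2 − 1719.4) / (148 − 158) = -107.8 / -10 ≈ 10.78.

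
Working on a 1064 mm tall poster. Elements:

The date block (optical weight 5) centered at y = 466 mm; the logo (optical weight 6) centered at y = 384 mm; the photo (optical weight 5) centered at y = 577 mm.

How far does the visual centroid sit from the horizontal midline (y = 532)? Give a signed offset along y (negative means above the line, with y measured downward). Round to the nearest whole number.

≈ -62 mm

Total weight = 5 + 6 + 5 = 16.
y-moment: 5·466 + 6·384 + 5·577 = 7519; centroid 7519/16 ≈ 469.94.
Against y = 532, that's 469.94 − 532 = -62.06.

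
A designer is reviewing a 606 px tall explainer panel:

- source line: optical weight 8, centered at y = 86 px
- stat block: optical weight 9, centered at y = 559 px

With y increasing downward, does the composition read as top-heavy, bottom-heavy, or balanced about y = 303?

bottom-heavy

Weights sum to 8 + 9 = 17.
y: (8·86 + 9·559) / 17 = 5719 / 17 ≈ 336.41
Since 336.4 is below (larger y than) 303, the composition reads bottom-heavy.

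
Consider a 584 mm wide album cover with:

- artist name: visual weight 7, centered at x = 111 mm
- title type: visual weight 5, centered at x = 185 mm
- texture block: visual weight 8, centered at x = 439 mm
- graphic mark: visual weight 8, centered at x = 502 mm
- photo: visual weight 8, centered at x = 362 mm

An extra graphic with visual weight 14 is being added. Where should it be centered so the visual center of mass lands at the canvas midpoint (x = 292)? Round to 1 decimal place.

With the extra graphic, Σw becomes 7 + 5 + 8 + 8 + 8 + 14 = 50.
x: target moment 50×292 = 14600; current 7·111 + 5·185 + 8·439 + 8·502 + 8·362 = 12126; the extra graphic supplies 2474, so x = 2474/14 ≈ 176.71.

x ≈ 176.7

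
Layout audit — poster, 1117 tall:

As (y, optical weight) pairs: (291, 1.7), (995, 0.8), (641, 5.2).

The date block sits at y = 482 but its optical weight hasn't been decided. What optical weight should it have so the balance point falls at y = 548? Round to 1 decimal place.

Known weights sum to 1.7 + 0.8 + 5.2 = 7.7; their moment is 1.7·291 + 0.8·995 + 5.2·641 = 4623.9.
Balance at y = 548 requires (4623.9 + w·482) / (7.7 + w) = 548.
Solving: w = (548·7.7 − 4623.9) / (482 − 548) = -404.3 / -66 ≈ 6.13.

w ≈ 6.1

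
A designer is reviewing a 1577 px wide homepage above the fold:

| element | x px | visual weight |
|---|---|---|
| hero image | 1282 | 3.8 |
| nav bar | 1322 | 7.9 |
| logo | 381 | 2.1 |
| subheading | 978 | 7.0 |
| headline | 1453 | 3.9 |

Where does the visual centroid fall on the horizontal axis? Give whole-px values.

x ≈ 1159

Weights sum to 3.8 + 7.9 + 2.1 + 7.0 + 3.9 = 24.7.
Σw·x = 3.8·1282 + 7.9·1322 + 2.1·381 + 7.0·978 + 3.9·1453 = 28628.2, so x̄ = 28628.2/24.7 ≈ 1159.04.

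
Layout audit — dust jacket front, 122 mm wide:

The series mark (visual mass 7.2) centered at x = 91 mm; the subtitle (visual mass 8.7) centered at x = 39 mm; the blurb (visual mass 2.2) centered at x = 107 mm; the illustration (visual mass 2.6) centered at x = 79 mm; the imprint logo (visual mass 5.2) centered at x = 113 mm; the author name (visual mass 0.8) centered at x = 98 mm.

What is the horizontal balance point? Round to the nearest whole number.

x ≈ 79

Total weight = 7.2 + 8.7 + 2.2 + 2.6 + 5.2 + 0.8 = 26.7.
x: moment 2101.3 / weight 26.7 ≈ 78.70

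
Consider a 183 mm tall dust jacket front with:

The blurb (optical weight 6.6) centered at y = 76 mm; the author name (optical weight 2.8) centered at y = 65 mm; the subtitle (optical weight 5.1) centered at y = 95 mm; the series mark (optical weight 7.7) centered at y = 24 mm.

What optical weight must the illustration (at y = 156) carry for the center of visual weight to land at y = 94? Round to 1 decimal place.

w ≈ 11.8

Known weights sum to 6.6 + 2.8 + 5.1 + 7.7 = 22.2; their moment is 6.6·76 + 2.8·65 + 5.1·95 + 7.7·24 = 1352.9.
Balance at y = 94 requires (1352.9 + w·156) / (22.2 + w) = 94.
Rearranging, w·(156 − 94) = 94·22.2 − 1352.9 = 733.9, so w ≈ 733.9/62 = 11.84.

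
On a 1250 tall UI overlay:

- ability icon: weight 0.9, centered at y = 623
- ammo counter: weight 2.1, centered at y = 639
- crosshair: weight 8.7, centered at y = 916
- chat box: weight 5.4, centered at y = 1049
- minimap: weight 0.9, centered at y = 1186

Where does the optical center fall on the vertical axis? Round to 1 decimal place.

y ≈ 922.4

Σw = 0.9 + 2.1 + 8.7 + 5.4 + 0.9 = 18.0.
Σw·y = 0.9·623 + 2.1·639 + 8.7·916 + 5.4·1049 + 0.9·1186 = 16603.8, so ȳ = 16603.8/18.0 ≈ 922.43.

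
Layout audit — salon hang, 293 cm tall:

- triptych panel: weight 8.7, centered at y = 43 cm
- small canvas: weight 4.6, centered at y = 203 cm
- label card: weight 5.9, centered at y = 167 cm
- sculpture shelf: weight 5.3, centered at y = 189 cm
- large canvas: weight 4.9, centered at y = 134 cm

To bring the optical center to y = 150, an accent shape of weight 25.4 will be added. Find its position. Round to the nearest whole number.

New total weight: (8.7 + 4.6 + 5.9 + 5.3 + 4.9) + 25.4 = 54.8.
y: need Σw·y = 54.8·150 = 8220.0. Existing = 8.7·43 + 4.6·203 + 5.9·167 + 5.3·189 + 4.9·134 = 3951.5. Remainder 4268.5 / 25.4 ≈ 168.05.

y ≈ 168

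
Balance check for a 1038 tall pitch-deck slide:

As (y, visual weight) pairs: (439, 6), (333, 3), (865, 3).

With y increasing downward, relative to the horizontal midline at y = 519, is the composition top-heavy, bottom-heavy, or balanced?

balanced

Weights sum to 6 + 3 + 3 = 12.
Σw·y = 6·439 + 3·333 + 3·865 = 6228, so ȳ = 6228/12 ≈ 519.00.
The centroid 519.00 matches the midline at 519, so the layout is balanced.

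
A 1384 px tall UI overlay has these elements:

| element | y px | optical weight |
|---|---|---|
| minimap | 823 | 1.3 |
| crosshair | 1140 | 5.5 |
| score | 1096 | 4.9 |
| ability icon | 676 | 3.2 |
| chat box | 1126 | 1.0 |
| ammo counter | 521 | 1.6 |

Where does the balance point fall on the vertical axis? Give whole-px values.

y ≈ 962

Weights sum to 1.3 + 5.5 + 4.9 + 3.2 + 1.0 + 1.6 = 17.5.
Σw·y = 1.3·823 + 5.5·1140 + 4.9·1096 + 3.2·676 + 1.0·1126 + 1.6·521 = 16833.1, so ȳ = 16833.1/17.5 ≈ 961.89.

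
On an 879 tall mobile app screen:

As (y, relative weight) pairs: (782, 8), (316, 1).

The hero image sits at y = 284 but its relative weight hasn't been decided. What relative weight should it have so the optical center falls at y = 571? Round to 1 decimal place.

Known weights sum to 8 + 1 = 9; their moment is 8·782 + 1·316 = 6572.
Balance at y = 571 requires (6572 + w·284) / (9 + w) = 571.
Solving: w = (571·9 − 6572) / (284 − 571) = -1433 / -287 ≈ 4.99.

w ≈ 5.0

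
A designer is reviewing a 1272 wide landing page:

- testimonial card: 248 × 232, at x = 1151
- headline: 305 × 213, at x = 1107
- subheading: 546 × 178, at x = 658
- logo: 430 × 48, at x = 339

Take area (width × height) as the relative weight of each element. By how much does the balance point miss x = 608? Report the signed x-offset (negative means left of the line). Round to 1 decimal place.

≈ 262.0

Areas: testimonial card 248·232 = 57536, headline 305·213 = 64965, subheading 546·178 = 97188, logo 430·48 = 20640. Total weight = 240329.
x: (57536·1151 + 64965·1107 + 97188·658 + 20640·339) / 240329 = 209086855 / 240329 ≈ 870.00
Against x = 608, that's 870.00 − 608 = 262.00.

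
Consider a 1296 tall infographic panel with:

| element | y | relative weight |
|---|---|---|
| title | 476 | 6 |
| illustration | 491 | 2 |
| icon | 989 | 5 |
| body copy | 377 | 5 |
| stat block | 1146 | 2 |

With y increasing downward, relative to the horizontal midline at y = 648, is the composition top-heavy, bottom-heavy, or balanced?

balanced

Weights sum to 6 + 2 + 5 + 5 + 2 = 20.
y: (6·476 + 2·491 + 5·989 + 5·377 + 2·1146) / 20 = 12960 / 20 ≈ 648.00
The centroid 648.00 matches the midline at 648, so the layout is balanced.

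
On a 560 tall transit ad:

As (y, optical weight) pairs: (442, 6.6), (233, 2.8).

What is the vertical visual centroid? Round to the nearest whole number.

Σw = 6.6 + 2.8 = 9.4.
y: (6.6·442 + 2.8·233) / 9.4 = 3569.6 / 9.4 ≈ 379.74

y ≈ 380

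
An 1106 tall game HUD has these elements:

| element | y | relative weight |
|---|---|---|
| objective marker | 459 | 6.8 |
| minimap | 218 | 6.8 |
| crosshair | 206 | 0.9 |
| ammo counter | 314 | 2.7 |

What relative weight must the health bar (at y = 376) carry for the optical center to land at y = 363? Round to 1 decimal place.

w ≈ 46.7

Known weights sum to 6.8 + 6.8 + 0.9 + 2.7 = 17.2; their moment is 6.8·459 + 6.8·218 + 0.9·206 + 2.7·314 = 5636.8.
For the centroid to hit 363: (5636.8 + w·376) / (17.2 + w) = 363.
Solving: w = (363·17.2 − 5636.8) / (376 − 363) = 606.8 / 13 ≈ 46.68.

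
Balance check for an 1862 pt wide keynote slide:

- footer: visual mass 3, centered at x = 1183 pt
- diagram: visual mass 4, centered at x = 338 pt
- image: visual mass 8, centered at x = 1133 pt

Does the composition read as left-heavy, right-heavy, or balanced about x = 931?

balanced

Weights sum to 3 + 4 + 8 = 15.
Σw·x = 3·1183 + 4·338 + 8·1133 = 13965, so x̄ = 13965/15 ≈ 931.00.
That equals the midline 931 — balanced.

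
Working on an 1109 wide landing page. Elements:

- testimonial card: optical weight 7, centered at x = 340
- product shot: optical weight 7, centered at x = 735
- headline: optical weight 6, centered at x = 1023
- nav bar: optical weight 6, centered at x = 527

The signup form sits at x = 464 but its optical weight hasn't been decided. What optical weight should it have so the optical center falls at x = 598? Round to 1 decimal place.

w ≈ 9.5

Existing Σw = 26 (7 + 7 + 6 + 6); existing moment 7·340 + 7·735 + 6·1023 + 6·527 = 16825.
For the centroid to hit 598: (16825 + w·464) / (26 + w) = 598.
So w = (598·26 − 16825)/(464 − 598) = -1277/-134 ≈ 9.53.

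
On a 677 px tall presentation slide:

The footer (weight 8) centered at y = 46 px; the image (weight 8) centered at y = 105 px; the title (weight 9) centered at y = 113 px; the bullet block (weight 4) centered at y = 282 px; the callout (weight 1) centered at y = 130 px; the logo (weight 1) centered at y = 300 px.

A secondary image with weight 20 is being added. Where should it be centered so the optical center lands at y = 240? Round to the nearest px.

y ≈ 423

New total weight: (8 + 8 + 9 + 4 + 1 + 1) + 20 = 51.
y: target moment 51×240 = 12240; current 8·46 + 8·105 + 9·113 + 4·282 + 1·130 + 1·300 = 3783; the secondary image supplies 8457, so y = 8457/20 ≈ 422.85.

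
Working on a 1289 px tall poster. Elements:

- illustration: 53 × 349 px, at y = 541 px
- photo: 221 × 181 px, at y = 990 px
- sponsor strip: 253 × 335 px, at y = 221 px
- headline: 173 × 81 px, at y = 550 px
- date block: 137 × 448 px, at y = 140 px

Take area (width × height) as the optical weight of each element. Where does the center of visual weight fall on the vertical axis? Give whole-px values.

y ≈ 387

Areas → weights: illustration 53·349 = 18497, photo 221·181 = 40001, sponsor strip 253·335 = 84755, headline 173·81 = 14013, date block 137·448 = 61376; Σw = 218642.
Σw·y = 18497·541 + 40001·990 + 84755·221 + 14013·550 + 61376·140 = 84638512, so ȳ = 84638512/218642 ≈ 387.11.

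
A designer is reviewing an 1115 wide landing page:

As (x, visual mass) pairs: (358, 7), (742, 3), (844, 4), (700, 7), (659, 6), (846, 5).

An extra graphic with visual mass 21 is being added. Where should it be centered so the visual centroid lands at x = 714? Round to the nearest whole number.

New total weight: (7 + 3 + 4 + 7 + 6 + 5) + 21 = 53.
x: need Σw·x = 53·714 = 37842. Existing = 7·358 + 3·742 + 4·844 + 7·700 + 6·659 + 5·846 = 21192. Remainder 16650 / 21 ≈ 792.86.

x ≈ 793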